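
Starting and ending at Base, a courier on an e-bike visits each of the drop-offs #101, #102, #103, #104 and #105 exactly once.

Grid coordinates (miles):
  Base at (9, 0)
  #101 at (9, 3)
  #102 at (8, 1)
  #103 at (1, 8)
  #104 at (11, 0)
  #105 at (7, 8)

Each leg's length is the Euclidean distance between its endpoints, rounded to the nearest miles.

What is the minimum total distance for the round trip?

Base → #101 → #102 → #103 → #104 → #105 → Base: 3+2+10+13+9+8 = 45
Base → #101 → #102 → #103 → #105 → #104 → Base: 3+2+10+6+9+2 = 32
Base → #101 → #102 → #104 → #103 → #105 → Base: 3+2+3+13+6+8 = 35
Base → #101 → #102 → #104 → #105 → #103 → Base: 3+2+3+9+6+11 = 34
Base → #101 → #102 → #105 → #103 → #104 → Base: 3+2+7+6+13+2 = 33
Base → #101 → #102 → #105 → #104 → #103 → Base: 3+2+7+9+13+11 = 45
Base → #101 → #103 → #102 → #104 → #105 → Base: 3+9+10+3+9+8 = 42
Base → #101 → #103 → #102 → #105 → #104 → Base: 3+9+10+7+9+2 = 40
Base → #101 → #103 → #104 → #102 → #105 → Base: 3+9+13+3+7+8 = 43
Base → #101 → #103 → #104 → #105 → #102 → Base: 3+9+13+9+7+1 = 42
Base → #101 → #103 → #105 → #102 → #104 → Base: 3+9+6+7+3+2 = 30
Base → #101 → #103 → #105 → #104 → #102 → Base: 3+9+6+9+3+1 = 31
Base → #101 → #104 → #102 → #103 → #105 → Base: 3+4+3+10+6+8 = 34
Base → #101 → #104 → #102 → #105 → #103 → Base: 3+4+3+7+6+11 = 34
… (46 more)
Base → #102 → #103 → #105 → #101 → #104 → Base: 1+10+6+5+4+2 = 28  ← best
The minimum is 28.
One optimal route: Base → #102 → #103 → #105 → #101 → #104 → Base (or its reverse).

Minimum total distance: 28 miles.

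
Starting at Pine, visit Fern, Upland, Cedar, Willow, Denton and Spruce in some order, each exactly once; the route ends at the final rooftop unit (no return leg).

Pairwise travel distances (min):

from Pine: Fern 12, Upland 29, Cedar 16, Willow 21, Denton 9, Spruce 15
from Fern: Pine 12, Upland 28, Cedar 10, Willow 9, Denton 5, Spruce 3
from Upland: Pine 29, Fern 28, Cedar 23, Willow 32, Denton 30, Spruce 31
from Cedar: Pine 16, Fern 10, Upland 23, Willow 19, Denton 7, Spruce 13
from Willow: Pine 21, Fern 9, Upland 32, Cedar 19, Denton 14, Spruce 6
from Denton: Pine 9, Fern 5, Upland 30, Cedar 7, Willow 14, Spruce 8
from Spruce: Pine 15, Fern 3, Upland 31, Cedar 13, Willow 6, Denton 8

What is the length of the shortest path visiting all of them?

65 min — the minimum one-way total.

There are 6! = 720 possible orderings.
Pine - Fern - Upland - Cedar - Willow - Denton - Spruce: 12+28+23+19+14+8 = 104
Pine - Fern - Upland - Cedar - Willow - Spruce - Denton: 12+28+23+19+6+8 = 96
Pine - Fern - Upland - Cedar - Denton - Willow - Spruce: 12+28+23+7+14+6 = 90
Pine - Fern - Upland - Cedar - Denton - Spruce - Willow: 12+28+23+7+8+6 = 84
Pine - Fern - Upland - Cedar - Spruce - Willow - Denton: 12+28+23+13+6+14 = 96
Pine - Fern - Upland - Cedar - Spruce - Denton - Willow: 12+28+23+13+8+14 = 98
Pine - Fern - Upland - Willow - Cedar - Denton - Spruce: 12+28+32+19+7+8 = 106
Pine - Fern - Upland - Willow - Cedar - Spruce - Denton: 12+28+32+19+13+8 = 112
… (712 more)
Pine - Fern - Willow - Spruce - Denton - Cedar - Upland: 12+9+6+8+7+23 = 65  ← best
The minimum is 65.
One shortest path: Pine → Fern → Willow → Spruce → Denton → Cedar → Upland.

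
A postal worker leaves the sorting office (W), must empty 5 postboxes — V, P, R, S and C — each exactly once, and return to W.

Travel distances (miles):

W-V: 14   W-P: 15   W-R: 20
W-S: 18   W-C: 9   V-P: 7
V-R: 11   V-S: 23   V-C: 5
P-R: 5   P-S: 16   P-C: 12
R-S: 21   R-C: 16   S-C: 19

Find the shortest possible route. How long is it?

With 5 stops there are 5!/2 = 60 distinct round trips (a route and its reverse cost the same).
W → V → P → R → S → C → W: 14+7+5+21+19+9 = 75
W → V → P → R → C → S → W: 14+7+5+16+19+18 = 79
W → V → P → S → R → C → W: 14+7+16+21+16+9 = 83
W → V → P → S → C → R → W: 14+7+16+19+16+20 = 92
W → V → P → C → R → S → W: 14+7+12+16+21+18 = 88
W → V → P → C → S → R → W: 14+7+12+19+21+20 = 93
W → V → R → P → S → C → W: 14+11+5+16+19+9 = 74
W → V → R → P → C → S → W: 14+11+5+12+19+18 = 79
W → V → R → S → P → C → W: 14+11+21+16+12+9 = 83
W → V → R → S → C → P → W: 14+11+21+19+12+15 = 92
W → V → R → C → P → S → W: 14+11+16+12+16+18 = 87
W → V → R → C → S → P → W: 14+11+16+19+16+15 = 91
W → V → S → P → R → C → W: 14+23+16+5+16+9 = 83
W → V → S → P → C → R → W: 14+23+16+12+16+20 = 101
… (46 more)
W → S → P → R → V → C → W: 18+16+5+11+5+9 = 64  ← best
The minimum is 64.
One optimal route: W → S → P → R → V → C → W (or its reverse).

Shortest round trip = 64 miles.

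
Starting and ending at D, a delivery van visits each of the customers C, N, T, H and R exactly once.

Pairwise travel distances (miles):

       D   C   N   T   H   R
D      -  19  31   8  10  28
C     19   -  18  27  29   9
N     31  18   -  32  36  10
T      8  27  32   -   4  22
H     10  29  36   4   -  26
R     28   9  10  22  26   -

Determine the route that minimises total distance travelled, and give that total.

With 5 stops there are 5!/2 = 60 distinct round trips (a route and its reverse cost the same).
D-C-N-T-H-R-D: 19+18+32+4+26+28 = 127
D-C-N-T-R-H-D: 19+18+32+22+26+10 = 127
D-C-N-H-T-R-D: 19+18+36+4+22+28 = 127
D-C-N-H-R-T-D: 19+18+36+26+22+8 = 129
D-C-N-R-T-H-D: 19+18+10+22+4+10 = 83
D-C-N-R-H-T-D: 19+18+10+26+4+8 = 85
D-C-T-N-H-R-D: 19+27+32+36+26+28 = 168
D-C-T-N-R-H-D: 19+27+32+10+26+10 = 124
D-C-T-H-N-R-D: 19+27+4+36+10+28 = 124
D-C-T-H-R-N-D: 19+27+4+26+10+31 = 117
D-C-T-R-N-H-D: 19+27+22+10+36+10 = 124
D-C-T-R-H-N-D: 19+27+22+26+36+31 = 161
D-C-H-N-T-R-D: 19+29+36+32+22+28 = 166
D-C-H-N-R-T-D: 19+29+36+10+22+8 = 124
… (46 more)
The minimum is 83.
One optimal route: D → C → N → R → T → H → D (or its reverse).

Minimum total distance: 83 miles.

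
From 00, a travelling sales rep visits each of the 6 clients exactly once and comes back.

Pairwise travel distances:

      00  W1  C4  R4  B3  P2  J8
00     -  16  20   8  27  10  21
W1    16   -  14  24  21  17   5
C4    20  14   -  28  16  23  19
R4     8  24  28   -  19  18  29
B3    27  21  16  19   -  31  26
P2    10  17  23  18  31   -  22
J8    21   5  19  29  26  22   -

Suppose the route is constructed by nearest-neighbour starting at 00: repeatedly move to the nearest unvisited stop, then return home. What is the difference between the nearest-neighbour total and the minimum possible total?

The nearest-neighbour route is 16 longer than optimal.

00: R4=8, P2=10, W1=16, C4=20, J8=21, B3=27 ⇒ R4
R4: P2=18, B3=19, W1=24, C4=28, J8=29 ⇒ P2
P2: W1=17, J8=22, C4=23, B3=31 ⇒ W1
W1: J8=5, C4=14, B3=21 ⇒ J8
J8: C4=19, B3=26 ⇒ C4
C4: B3=16 ⇒ B3
NN route 00 → R4 → P2 → W1 → J8 → C4 → B3 → 00 costs 110.
Optimal: 00 → R4 → B3 → C4 → W1 → J8 → P2 → 00 costs 94 (by enumerating all 360 distinct tours).
Excess = 110 − 94 = 16.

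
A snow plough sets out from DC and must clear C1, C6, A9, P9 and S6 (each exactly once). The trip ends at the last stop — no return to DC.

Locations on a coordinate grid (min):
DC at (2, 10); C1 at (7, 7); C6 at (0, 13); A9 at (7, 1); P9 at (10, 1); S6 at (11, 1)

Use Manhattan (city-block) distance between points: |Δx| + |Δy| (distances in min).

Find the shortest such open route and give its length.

There are 5! = 120 possible orderings.
DC - C1 - C6 - A9 - P9 - S6: 8+13+19+3+1 = 44
DC - C1 - C6 - A9 - S6 - P9: 8+13+19+4+1 = 45
DC - C1 - C6 - P9 - A9 - S6: 8+13+22+3+4 = 50
DC - C1 - C6 - P9 - S6 - A9: 8+13+22+1+4 = 48
DC - C1 - C6 - S6 - A9 - P9: 8+13+23+4+3 = 51
DC - C1 - C6 - S6 - P9 - A9: 8+13+23+1+3 = 48
DC - C1 - A9 - C6 - P9 - S6: 8+6+19+22+1 = 56
DC - C1 - A9 - C6 - S6 - P9: 8+6+19+23+1 = 57
DC - C1 - A9 - P9 - C6 - S6: 8+6+3+22+23 = 62
DC - C1 - A9 - P9 - S6 - C6: 8+6+3+1+23 = 41
DC - C1 - A9 - S6 - C6 - P9: 8+6+4+23+22 = 63
DC - C1 - A9 - S6 - P9 - C6: 8+6+4+1+22 = 41
DC - C1 - P9 - C6 - A9 - S6: 8+9+22+19+4 = 62
DC - C1 - P9 - C6 - S6 - A9: 8+9+22+23+4 = 66
… (106 more)
DC - C6 - C1 - A9 - P9 - S6: 5+13+6+3+1 = 28  ← best
The minimum is 28.
One shortest path: DC → C6 → C1 → A9 → P9 → S6.

28 min — the minimum one-way total.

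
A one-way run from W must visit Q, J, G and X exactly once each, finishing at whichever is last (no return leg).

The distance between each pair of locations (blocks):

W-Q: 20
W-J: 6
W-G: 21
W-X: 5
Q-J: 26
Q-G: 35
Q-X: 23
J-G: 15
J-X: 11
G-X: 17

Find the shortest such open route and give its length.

Shortest open route: 61 blocks.

There are 4! = 24 possible orderings.
W→Q→J→G→X: 20+26+15+17 = 78
W→Q→J→X→G: 20+26+11+17 = 74
W→Q→G→J→X: 20+35+15+11 = 81
W→Q→G→X→J: 20+35+17+11 = 83
W→Q→X→J→G: 20+23+11+15 = 69
W→Q→X→G→J: 20+23+17+15 = 75
W→J→Q→G→X: 6+26+35+17 = 84
W→J→Q→X→G: 6+26+23+17 = 72
W→J→G→Q→X: 6+15+35+23 = 79
W→J→G→X→Q: 6+15+17+23 = 61
W→J→X→Q→G: 6+11+23+35 = 75
W→J→X→G→Q: 6+11+17+35 = 69
W→G→Q→J→X: 21+35+26+11 = 93
W→G→Q→X→J: 21+35+23+11 = 90
… (10 more)
The minimum is 61.
One shortest path: W → J → G → X → Q.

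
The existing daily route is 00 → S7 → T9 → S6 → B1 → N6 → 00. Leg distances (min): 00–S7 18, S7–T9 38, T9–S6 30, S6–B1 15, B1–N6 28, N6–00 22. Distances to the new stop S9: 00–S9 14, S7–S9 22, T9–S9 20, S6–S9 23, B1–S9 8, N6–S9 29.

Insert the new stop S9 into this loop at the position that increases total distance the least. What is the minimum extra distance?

Minimum extra distance: 4 min, inserting S9 between S7 and T9.

Insertion cost between consecutive stops i–j is d(i,S9) + d(S9,j) − d(i,j):
  between 00 and S7: 14 + 22 − 18 = 18
  between S7 and T9: 22 + 20 − 38 = 4
  between T9 and S6: 20 + 23 − 30 = 13
  between S6 and B1: 23 + 8 − 15 = 16
  between B1 and N6: 8 + 29 − 28 = 9
  between N6 and 00: 29 + 14 − 22 = 21
Cheapest insertion is between S7 and T9, adding 4.
New total = 151 + 4 = 155.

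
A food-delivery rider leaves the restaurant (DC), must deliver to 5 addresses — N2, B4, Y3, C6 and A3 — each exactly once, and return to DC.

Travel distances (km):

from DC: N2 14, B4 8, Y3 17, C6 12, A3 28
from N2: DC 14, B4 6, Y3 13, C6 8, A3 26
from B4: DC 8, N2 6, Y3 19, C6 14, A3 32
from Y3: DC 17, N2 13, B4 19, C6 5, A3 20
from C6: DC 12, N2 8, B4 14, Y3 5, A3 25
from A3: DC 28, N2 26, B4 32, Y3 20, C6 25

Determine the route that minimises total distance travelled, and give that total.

75 km — the shortest possible round trip.

There are 60 distinct closed tours to check (reversals are equivalent).
DC → N2 → B4 → Y3 → C6 → A3 → DC: 14+6+19+5+25+28 = 97
DC → N2 → B4 → Y3 → A3 → C6 → DC: 14+6+19+20+25+12 = 96
DC → N2 → B4 → C6 → Y3 → A3 → DC: 14+6+14+5+20+28 = 87
DC → N2 → B4 → C6 → A3 → Y3 → DC: 14+6+14+25+20+17 = 96
DC → N2 → B4 → A3 → Y3 → C6 → DC: 14+6+32+20+5+12 = 89
DC → N2 → B4 → A3 → C6 → Y3 → DC: 14+6+32+25+5+17 = 99
DC → N2 → Y3 → B4 → C6 → A3 → DC: 14+13+19+14+25+28 = 113
DC → N2 → Y3 → B4 → A3 → C6 → DC: 14+13+19+32+25+12 = 115
DC → N2 → Y3 → C6 → B4 → A3 → DC: 14+13+5+14+32+28 = 106
DC → N2 → Y3 → C6 → A3 → B4 → DC: 14+13+5+25+32+8 = 97
DC → N2 → Y3 → A3 → B4 → C6 → DC: 14+13+20+32+14+12 = 105
DC → N2 → Y3 → A3 → C6 → B4 → DC: 14+13+20+25+14+8 = 94
DC → N2 → C6 → B4 → Y3 → A3 → DC: 14+8+14+19+20+28 = 103
DC → N2 → C6 → B4 → A3 → Y3 → DC: 14+8+14+32+20+17 = 105
… (46 more)
DC → B4 → N2 → C6 → Y3 → A3 → DC: 8+6+8+5+20+28 = 75  ← best
The minimum is 75.
One optimal route: DC → B4 → N2 → C6 → Y3 → A3 → DC (or its reverse).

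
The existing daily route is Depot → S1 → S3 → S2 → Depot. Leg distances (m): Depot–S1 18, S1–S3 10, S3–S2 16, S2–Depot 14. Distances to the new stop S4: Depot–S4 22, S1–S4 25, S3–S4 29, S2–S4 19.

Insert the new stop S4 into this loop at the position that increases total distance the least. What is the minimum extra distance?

Insertion cost between consecutive stops i–j is d(i,S4) + d(S4,j) − d(i,j):
  between Depot and S1: 22 + 25 − 18 = 29
  between S1 and S3: 25 + 29 − 10 = 44
  between S3 and S2: 29 + 19 − 16 = 32
  between S2 and Depot: 19 + 22 − 14 = 27
Cheapest insertion is between S2 and Depot, adding 27.
New total = 58 + 27 = 85.

+27 m — insert S4 between S2 and Depot.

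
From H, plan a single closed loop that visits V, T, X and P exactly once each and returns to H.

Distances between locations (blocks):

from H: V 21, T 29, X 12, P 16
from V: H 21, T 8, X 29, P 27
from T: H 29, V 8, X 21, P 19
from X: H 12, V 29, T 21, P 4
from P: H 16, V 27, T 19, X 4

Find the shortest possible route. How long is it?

There are 12 distinct closed tours to check (reversals are equivalent).
H - V - T - X - P - H: 21+8+21+4+16 = 70
H - V - T - P - X - H: 21+8+19+4+12 = 64
H - V - X - T - P - H: 21+29+21+19+16 = 106
H - V - X - P - T - H: 21+29+4+19+29 = 102
H - V - P - T - X - H: 21+27+19+21+12 = 100
H - V - P - X - T - H: 21+27+4+21+29 = 102
H - T - V - X - P - H: 29+8+29+4+16 = 86
H - T - V - P - X - H: 29+8+27+4+12 = 80
H - T - X - V - P - H: 29+21+29+27+16 = 122
H - T - P - V - X - H: 29+19+27+29+12 = 116
H - X - V - T - P - H: 12+29+8+19+16 = 84
H - X - T - V - P - H: 12+21+8+27+16 = 84
The minimum is 64.
One optimal route: H → V → T → P → X → H (or its reverse).

64 blocks — the shortest possible round trip.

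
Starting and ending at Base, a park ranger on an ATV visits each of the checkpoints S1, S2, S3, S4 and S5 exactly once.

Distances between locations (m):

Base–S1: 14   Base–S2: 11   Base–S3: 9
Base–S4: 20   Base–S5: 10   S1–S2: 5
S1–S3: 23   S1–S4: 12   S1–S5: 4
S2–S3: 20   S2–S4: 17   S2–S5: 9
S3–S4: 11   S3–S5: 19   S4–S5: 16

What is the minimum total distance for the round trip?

There are 60 distinct closed tours to check (reversals are equivalent).
Base - S1 - S2 - S3 - S4 - S5 - Base: 14+5+20+11+16+10 = 76
Base - S1 - S2 - S3 - S5 - S4 - Base: 14+5+20+19+16+20 = 94
Base - S1 - S2 - S4 - S3 - S5 - Base: 14+5+17+11+19+10 = 76
Base - S1 - S2 - S4 - S5 - S3 - Base: 14+5+17+16+19+9 = 80
Base - S1 - S2 - S5 - S3 - S4 - Base: 14+5+9+19+11+20 = 78
Base - S1 - S2 - S5 - S4 - S3 - Base: 14+5+9+16+11+9 = 64
Base - S1 - S3 - S2 - S4 - S5 - Base: 14+23+20+17+16+10 = 100
Base - S1 - S3 - S2 - S5 - S4 - Base: 14+23+20+9+16+20 = 102
Base - S1 - S3 - S4 - S2 - S5 - Base: 14+23+11+17+9+10 = 84
Base - S1 - S3 - S4 - S5 - S2 - Base: 14+23+11+16+9+11 = 84
Base - S1 - S3 - S5 - S2 - S4 - Base: 14+23+19+9+17+20 = 102
Base - S1 - S3 - S5 - S4 - S2 - Base: 14+23+19+16+17+11 = 100
Base - S1 - S4 - S2 - S3 - S5 - Base: 14+12+17+20+19+10 = 92
Base - S1 - S4 - S2 - S5 - S3 - Base: 14+12+17+9+19+9 = 80
… (46 more)
Base - S2 - S1 - S5 - S4 - S3 - Base: 11+5+4+16+11+9 = 56  ← best
The minimum is 56.
One optimal route: Base → S2 → S1 → S5 → S4 → S3 → Base (or its reverse).

56 m — the shortest possible round trip.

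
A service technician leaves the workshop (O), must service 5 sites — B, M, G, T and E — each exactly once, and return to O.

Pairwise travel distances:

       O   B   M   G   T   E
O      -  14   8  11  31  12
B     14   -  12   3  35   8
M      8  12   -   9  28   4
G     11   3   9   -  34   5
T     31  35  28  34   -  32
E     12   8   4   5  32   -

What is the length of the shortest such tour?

Shortest round trip = 85.

With 5 stops there are 5!/2 = 60 distinct round trips (a route and its reverse cost the same).
O → B → M → G → T → E → O: 14+12+9+34+32+12 = 113
O → B → M → G → E → T → O: 14+12+9+5+32+31 = 103
O → B → M → T → G → E → O: 14+12+28+34+5+12 = 105
O → B → M → T → E → G → O: 14+12+28+32+5+11 = 102
O → B → M → E → G → T → O: 14+12+4+5+34+31 = 100
O → B → M → E → T → G → O: 14+12+4+32+34+11 = 107
O → B → G → M → T → E → O: 14+3+9+28+32+12 = 98
O → B → G → M → E → T → O: 14+3+9+4+32+31 = 93
O → B → G → T → M → E → O: 14+3+34+28+4+12 = 95
O → B → G → T → E → M → O: 14+3+34+32+4+8 = 95
O → B → G → E → M → T → O: 14+3+5+4+28+31 = 85
O → B → G → E → T → M → O: 14+3+5+32+28+8 = 90
O → B → T → M → G → E → O: 14+35+28+9+5+12 = 103
O → B → T → M → E → G → O: 14+35+28+4+5+11 = 97
… (46 more)
The minimum is 85.
One optimal route: O → B → G → E → M → T → O (or its reverse).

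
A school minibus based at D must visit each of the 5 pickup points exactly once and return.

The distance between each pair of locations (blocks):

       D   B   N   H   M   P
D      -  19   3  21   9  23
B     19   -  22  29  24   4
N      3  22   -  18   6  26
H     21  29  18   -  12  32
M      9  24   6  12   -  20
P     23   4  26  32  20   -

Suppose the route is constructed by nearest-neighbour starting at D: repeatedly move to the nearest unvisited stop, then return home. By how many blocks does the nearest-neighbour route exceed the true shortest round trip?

1 blocks longer than the optimal tour.

D: N=3, M=9, B=19, H=21, P=23 ⇒ N
N: M=6, H=18, B=22, P=26 ⇒ M
M: H=12, P=20, B=24 ⇒ H
H: B=29, P=32 ⇒ B
B: P=4 ⇒ P
NN route D → N → M → H → B → P → D costs 77.
Optimal: D → B → P → H → M → N → D costs 76 (by enumerating all 60 distinct tours).
Excess = 77 − 76 = 1.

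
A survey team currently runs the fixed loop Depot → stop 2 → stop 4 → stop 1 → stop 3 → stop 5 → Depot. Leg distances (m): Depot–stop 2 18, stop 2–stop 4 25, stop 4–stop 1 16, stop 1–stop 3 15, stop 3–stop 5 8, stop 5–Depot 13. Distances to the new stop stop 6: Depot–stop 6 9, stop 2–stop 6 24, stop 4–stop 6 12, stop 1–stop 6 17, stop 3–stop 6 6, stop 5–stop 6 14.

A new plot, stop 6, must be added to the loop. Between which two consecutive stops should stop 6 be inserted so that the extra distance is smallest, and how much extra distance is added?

Insertion cost between consecutive stops i–j is d(i,stop 6) + d(stop 6,j) − d(i,j):
  between Depot and stop 2: 9 + 24 − 18 = 15
  between stop 2 and stop 4: 24 + 12 − 25 = 11
  between stop 4 and stop 1: 12 + 17 − 16 = 13
  between stop 1 and stop 3: 17 + 6 − 15 = 8
  between stop 3 and stop 5: 6 + 14 − 8 = 12
  between stop 5 and Depot: 14 + 9 − 13 = 10
Cheapest insertion is between stop 1 and stop 3, adding 8.
New total = 95 + 8 = 103.

Minimum extra distance: 8 m, inserting stop 6 between stop 1 and stop 3.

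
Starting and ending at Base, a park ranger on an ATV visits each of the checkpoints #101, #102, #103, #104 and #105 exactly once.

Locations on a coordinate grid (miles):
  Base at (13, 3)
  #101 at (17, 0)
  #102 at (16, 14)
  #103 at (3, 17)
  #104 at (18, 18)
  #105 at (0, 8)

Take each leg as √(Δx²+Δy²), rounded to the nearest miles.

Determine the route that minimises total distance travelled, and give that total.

Base → #101 → #102 → #103 → #104 → #105 → Base: 5+14+13+15+21+14 = 82
Base → #101 → #102 → #103 → #105 → #104 → Base: 5+14+13+9+21+16 = 78
Base → #101 → #102 → #104 → #103 → #105 → Base: 5+14+4+15+9+14 = 61
Base → #101 → #102 → #104 → #105 → #103 → Base: 5+14+4+21+9+17 = 70
Base → #101 → #102 → #105 → #103 → #104 → Base: 5+14+17+9+15+16 = 76
Base → #101 → #102 → #105 → #104 → #103 → Base: 5+14+17+21+15+17 = 89
Base → #101 → #103 → #102 → #104 → #105 → Base: 5+22+13+4+21+14 = 79
Base → #101 → #103 → #102 → #105 → #104 → Base: 5+22+13+17+21+16 = 94
Base → #101 → #103 → #104 → #102 → #105 → Base: 5+22+15+4+17+14 = 77
Base → #101 → #103 → #104 → #105 → #102 → Base: 5+22+15+21+17+11 = 91
Base → #101 → #103 → #105 → #102 → #104 → Base: 5+22+9+17+4+16 = 73
Base → #101 → #103 → #105 → #104 → #102 → Base: 5+22+9+21+4+11 = 72
Base → #101 → #104 → #102 → #103 → #105 → Base: 5+18+4+13+9+14 = 63
Base → #101 → #104 → #102 → #105 → #103 → Base: 5+18+4+17+9+17 = 70
… (46 more)
The minimum is 61.
One optimal route: Base → #101 → #102 → #104 → #103 → #105 → Base (or its reverse).

61 miles — the shortest possible round trip.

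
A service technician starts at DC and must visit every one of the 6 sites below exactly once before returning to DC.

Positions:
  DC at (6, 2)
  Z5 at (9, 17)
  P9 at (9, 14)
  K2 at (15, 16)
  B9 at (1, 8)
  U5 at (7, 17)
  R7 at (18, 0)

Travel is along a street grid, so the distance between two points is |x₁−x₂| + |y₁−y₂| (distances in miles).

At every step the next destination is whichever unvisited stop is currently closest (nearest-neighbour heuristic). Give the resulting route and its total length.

Nearest-neighbour total = 72 miles; route DC → B9 → P9 → Z5 → U5 → K2 → R7 → DC.

At DC the remaining stops are B9 11, R7 14, P9 15, U5 16, Z5 18, K2 23; go to B9.
At B9 the remaining stops are P9 14, U5 15, Z5 17, K2 22, R7 25; go to P9.
At P9 the remaining stops are Z5 3, U5 5, K2 8, R7 23; go to Z5.
At Z5 the remaining stops are U5 2, K2 7, R7 26; go to U5.
At U5 the remaining stops are K2 9, R7 28; go to K2.
At K2 the remaining stops are R7 19; go to R7.
Return R7→DC: 14.
Total = 11 + 14 + 3 + 2 + 9 + 19 + 14 = 72.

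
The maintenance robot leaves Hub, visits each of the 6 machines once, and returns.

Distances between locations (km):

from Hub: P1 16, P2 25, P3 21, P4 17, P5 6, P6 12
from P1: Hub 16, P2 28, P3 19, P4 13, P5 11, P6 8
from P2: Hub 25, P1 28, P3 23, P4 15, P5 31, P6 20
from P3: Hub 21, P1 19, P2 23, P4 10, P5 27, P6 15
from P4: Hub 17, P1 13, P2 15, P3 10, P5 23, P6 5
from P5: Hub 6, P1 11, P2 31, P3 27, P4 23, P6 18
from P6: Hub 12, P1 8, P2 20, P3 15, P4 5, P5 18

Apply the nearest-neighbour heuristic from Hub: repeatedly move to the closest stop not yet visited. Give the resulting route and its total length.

Hub → [P5:6 / P6:12 / P1:16 / P4:17 / P3:21 / P2:25] → P5 (6)
P5 → [P1:11 / P6:18 / P4:23 / P3:27 / P2:31] → P1 (11)
P1 → [P6:8 / P4:13 / P3:19 / P2:28] → P6 (8)
P6 → [P4:5 / P3:15 / P2:20] → P4 (5)
P4 → [P3:10 / P2:15] → P3 (10)
P3 → [P2:23] → P2 (23)
Return P2→Hub: 25.
Total = 6 + 11 + 8 + 5 + 10 + 23 + 25 = 88.

Nearest-neighbour total = 88 km; route Hub → P5 → P1 → P6 → P4 → P3 → P2 → Hub.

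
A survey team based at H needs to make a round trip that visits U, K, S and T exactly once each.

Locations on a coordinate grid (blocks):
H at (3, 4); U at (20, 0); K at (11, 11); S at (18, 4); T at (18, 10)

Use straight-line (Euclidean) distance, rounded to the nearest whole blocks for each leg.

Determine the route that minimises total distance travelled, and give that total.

H-U-K-S-T-H: 17+14+10+6+16 = 63
H-U-K-T-S-H: 17+14+7+6+15 = 59
H-U-S-K-T-H: 17+4+10+7+16 = 54
H-U-S-T-K-H: 17+4+6+7+11 = 45
H-U-T-K-S-H: 17+10+7+10+15 = 59
H-U-T-S-K-H: 17+10+6+10+11 = 54
H-K-U-S-T-H: 11+14+4+6+16 = 51
H-K-U-T-S-H: 11+14+10+6+15 = 56
H-K-S-U-T-H: 11+10+4+10+16 = 51
H-K-T-U-S-H: 11+7+10+4+15 = 47
H-S-U-K-T-H: 15+4+14+7+16 = 56
H-S-K-U-T-H: 15+10+14+10+16 = 65
The minimum is 45.
One optimal route: H → U → S → T → K → H (or its reverse).

Minimum total distance: 45 blocks.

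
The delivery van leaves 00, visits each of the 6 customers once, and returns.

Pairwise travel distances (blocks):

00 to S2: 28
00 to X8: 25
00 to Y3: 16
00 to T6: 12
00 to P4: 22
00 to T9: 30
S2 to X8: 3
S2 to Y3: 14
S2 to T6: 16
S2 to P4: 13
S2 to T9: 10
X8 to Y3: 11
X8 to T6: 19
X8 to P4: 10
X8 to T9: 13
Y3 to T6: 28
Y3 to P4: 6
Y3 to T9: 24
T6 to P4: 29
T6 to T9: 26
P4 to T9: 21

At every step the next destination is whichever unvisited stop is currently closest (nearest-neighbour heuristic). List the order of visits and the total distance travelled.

Total distance 101 blocks via the nearest-neighbour route 00 → T6 → S2 → X8 → P4 → Y3 → T9 → 00.

At 00 the remaining stops are T6 12, Y3 16, P4 22, X8 25, S2 28, T9 30; go to T6.
At T6 the remaining stops are S2 16, X8 19, T9 26, Y3 28, P4 29; go to S2.
At S2 the remaining stops are X8 3, T9 10, P4 13, Y3 14; go to X8.
At X8 the remaining stops are P4 10, Y3 11, T9 13; go to P4.
At P4 the remaining stops are Y3 6, T9 21; go to Y3.
At Y3 the remaining stops are T9 24; go to T9.
Return T9→00: 30.
Total = 12 + 16 + 3 + 10 + 6 + 24 + 30 = 101.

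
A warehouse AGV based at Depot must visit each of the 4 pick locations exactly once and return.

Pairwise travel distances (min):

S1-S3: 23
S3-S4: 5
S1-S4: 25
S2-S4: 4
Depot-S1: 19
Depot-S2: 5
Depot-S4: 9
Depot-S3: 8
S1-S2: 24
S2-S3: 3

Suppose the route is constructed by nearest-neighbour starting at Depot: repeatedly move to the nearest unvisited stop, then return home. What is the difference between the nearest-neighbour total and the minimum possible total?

From Depot: S2=5, S3=8, S4=9, S1=19 → choose S2 (5).
From S2: S3=3, S4=4, S1=24 → choose S3 (3).
From S3: S4=5, S1=23 → choose S4 (5).
From S4: S1=25 → choose S1 (25).
NN route Depot → S2 → S3 → S4 → S1 → Depot costs 57.
Optimal: Depot → S1 → S3 → S4 → S2 → Depot costs 56 (by enumerating all 12 distinct tours).
Excess = 57 − 56 = 1.

The nearest-neighbour route is 1 min longer than optimal.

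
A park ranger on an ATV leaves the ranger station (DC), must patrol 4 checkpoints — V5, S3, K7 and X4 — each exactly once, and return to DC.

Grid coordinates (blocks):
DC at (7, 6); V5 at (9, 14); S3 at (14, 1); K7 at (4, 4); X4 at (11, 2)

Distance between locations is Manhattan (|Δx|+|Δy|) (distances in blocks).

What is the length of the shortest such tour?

46 blocks — the shortest possible round trip.

DC-V5-S3-K7-X4-DC: 10+18+13+9+8 = 58
DC-V5-S3-X4-K7-DC: 10+18+4+9+5 = 46
DC-V5-K7-S3-X4-DC: 10+15+13+4+8 = 50
DC-V5-K7-X4-S3-DC: 10+15+9+4+12 = 50
DC-V5-X4-S3-K7-DC: 10+14+4+13+5 = 46
DC-V5-X4-K7-S3-DC: 10+14+9+13+12 = 58
DC-S3-V5-K7-X4-DC: 12+18+15+9+8 = 62
DC-S3-V5-X4-K7-DC: 12+18+14+9+5 = 58
DC-S3-K7-V5-X4-DC: 12+13+15+14+8 = 62
DC-S3-X4-V5-K7-DC: 12+4+14+15+5 = 50
DC-K7-V5-S3-X4-DC: 5+15+18+4+8 = 50
DC-K7-S3-V5-X4-DC: 5+13+18+14+8 = 58
The minimum is 46.
One optimal route: DC → V5 → S3 → X4 → K7 → DC (or its reverse).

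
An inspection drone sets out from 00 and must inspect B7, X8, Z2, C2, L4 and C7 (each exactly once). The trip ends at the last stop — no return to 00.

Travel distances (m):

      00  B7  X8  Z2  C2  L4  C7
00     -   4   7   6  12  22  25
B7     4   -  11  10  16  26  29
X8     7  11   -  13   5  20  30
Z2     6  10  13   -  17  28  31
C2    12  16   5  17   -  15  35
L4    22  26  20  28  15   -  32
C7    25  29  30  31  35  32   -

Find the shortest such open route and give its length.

There are 6! = 720 possible orderings.
00→B7→X8→Z2→C2→L4→C7: 4+11+13+17+15+32 = 92
00→B7→X8→Z2→C2→C7→L4: 4+11+13+17+35+32 = 112
00→B7→X8→Z2→L4→C2→C7: 4+11+13+28+15+35 = 106
00→B7→X8→Z2→L4→C7→C2: 4+11+13+28+32+35 = 123
00→B7→X8→Z2→C7→C2→L4: 4+11+13+31+35+15 = 109
00→B7→X8→Z2→C7→L4→C2: 4+11+13+31+32+15 = 106
00→B7→X8→C2→Z2→L4→C7: 4+11+5+17+28+32 = 97
00→B7→X8→C2→Z2→C7→L4: 4+11+5+17+31+32 = 100
… (712 more)
00→B7→Z2→X8→C2→L4→C7: 4+10+13+5+15+32 = 79  ← best
The minimum is 79.
One shortest path: 00 → B7 → Z2 → X8 → C2 → L4 → C7.

Minimum one-way distance = 79 m.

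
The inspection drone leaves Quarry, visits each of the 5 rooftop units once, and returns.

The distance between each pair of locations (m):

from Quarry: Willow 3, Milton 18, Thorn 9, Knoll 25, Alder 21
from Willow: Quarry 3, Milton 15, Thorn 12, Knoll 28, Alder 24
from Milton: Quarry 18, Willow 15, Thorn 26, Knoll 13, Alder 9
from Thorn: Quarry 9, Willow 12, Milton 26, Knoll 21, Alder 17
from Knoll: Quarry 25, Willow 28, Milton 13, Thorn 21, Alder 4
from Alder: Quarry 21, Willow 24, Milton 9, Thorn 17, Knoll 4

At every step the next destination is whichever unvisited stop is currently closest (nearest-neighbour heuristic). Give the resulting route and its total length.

67 m along Quarry → Willow → Thorn → Alder → Knoll → Milton → Quarry.

Quarry → [Willow:3 / Thorn:9 / Milton:18 / Alder:21 / Knoll:25] → Willow (3)
Willow → [Thorn:12 / Milton:15 / Alder:24 / Knoll:28] → Thorn (12)
Thorn → [Alder:17 / Knoll:21 / Milton:26] → Alder (17)
Alder → [Knoll:4 / Milton:9] → Knoll (4)
Knoll → [Milton:13] → Milton (13)
Return Milton→Quarry: 18.
Total = 3 + 12 + 17 + 4 + 13 + 18 = 67.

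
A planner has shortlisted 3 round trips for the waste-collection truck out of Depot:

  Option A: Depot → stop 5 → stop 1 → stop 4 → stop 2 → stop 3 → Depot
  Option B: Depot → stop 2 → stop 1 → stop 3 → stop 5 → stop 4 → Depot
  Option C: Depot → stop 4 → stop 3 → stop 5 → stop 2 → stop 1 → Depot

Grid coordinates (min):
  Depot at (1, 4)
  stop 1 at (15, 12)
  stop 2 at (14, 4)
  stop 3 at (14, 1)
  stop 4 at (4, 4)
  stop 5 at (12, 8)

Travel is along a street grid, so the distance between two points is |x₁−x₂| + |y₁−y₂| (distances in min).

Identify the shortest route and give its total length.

Shortest is Option B, total 58 min.

Option A: 15 + 7 + 19 + 10 + 3 + 16 = 70
Option B: 13 + 9 + 12 + 9 + 12 + 3 = 58
Option C: 3 + 13 + 9 + 6 + 9 + 22 = 62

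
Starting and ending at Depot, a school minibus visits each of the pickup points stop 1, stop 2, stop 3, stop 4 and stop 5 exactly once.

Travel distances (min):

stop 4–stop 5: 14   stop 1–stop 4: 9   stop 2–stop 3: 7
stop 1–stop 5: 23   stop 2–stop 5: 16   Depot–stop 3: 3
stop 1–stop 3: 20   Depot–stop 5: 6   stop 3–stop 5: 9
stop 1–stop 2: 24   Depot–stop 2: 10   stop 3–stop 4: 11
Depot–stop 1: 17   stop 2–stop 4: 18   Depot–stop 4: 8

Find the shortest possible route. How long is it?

With 5 stops there are 5!/2 = 60 distinct round trips (a route and its reverse cost the same).
Depot → stop 1 → stop 2 → stop 3 → stop 4 → stop 5 → Depot: 17+24+7+11+14+6 = 79
Depot → stop 1 → stop 2 → stop 3 → stop 5 → stop 4 → Depot: 17+24+7+9+14+8 = 79
Depot → stop 1 → stop 2 → stop 4 → stop 3 → stop 5 → Depot: 17+24+18+11+9+6 = 85
Depot → stop 1 → stop 2 → stop 4 → stop 5 → stop 3 → Depot: 17+24+18+14+9+3 = 85
Depot → stop 1 → stop 2 → stop 5 → stop 3 → stop 4 → Depot: 17+24+16+9+11+8 = 85
Depot → stop 1 → stop 2 → stop 5 → stop 4 → stop 3 → Depot: 17+24+16+14+11+3 = 85
Depot → stop 1 → stop 3 → stop 2 → stop 4 → stop 5 → Depot: 17+20+7+18+14+6 = 82
Depot → stop 1 → stop 3 → stop 2 → stop 5 → stop 4 → Depot: 17+20+7+16+14+8 = 82
Depot → stop 1 → stop 3 → stop 4 → stop 2 → stop 5 → Depot: 17+20+11+18+16+6 = 88
Depot → stop 1 → stop 3 → stop 4 → stop 5 → stop 2 → Depot: 17+20+11+14+16+10 = 88
Depot → stop 1 → stop 3 → stop 5 → stop 2 → stop 4 → Depot: 17+20+9+16+18+8 = 88
Depot → stop 1 → stop 3 → stop 5 → stop 4 → stop 2 → Depot: 17+20+9+14+18+10 = 88
Depot → stop 1 → stop 4 → stop 2 → stop 3 → stop 5 → Depot: 17+9+18+7+9+6 = 66
Depot → stop 1 → stop 4 → stop 2 → stop 5 → stop 3 → Depot: 17+9+18+16+9+3 = 72
… (46 more)
Depot → stop 3 → stop 2 → stop 1 → stop 4 → stop 5 → Depot: 3+7+24+9+14+6 = 63  ← best
The minimum is 63.
One optimal route: Depot → stop 3 → stop 2 → stop 1 → stop 4 → stop 5 → Depot (or its reverse).

63 min — the shortest possible round trip.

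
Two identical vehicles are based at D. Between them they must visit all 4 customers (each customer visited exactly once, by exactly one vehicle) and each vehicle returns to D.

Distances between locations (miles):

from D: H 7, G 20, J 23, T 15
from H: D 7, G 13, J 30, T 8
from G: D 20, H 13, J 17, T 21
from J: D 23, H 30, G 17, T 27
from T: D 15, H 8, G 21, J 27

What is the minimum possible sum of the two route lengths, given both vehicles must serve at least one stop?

There are 2^3 − 1 = 7 ways to divide the 4 stops into two non-empty groups. For each, the best each vehicle can do is its own shortest tour through its group:
  {H} + {G, J, T}: 14 + 76 = 90
  {G} + {H, J, T}: 40 + 65 = 105
  {H, G} + {J, T}: 40 + 65 = 105
  {J} + {H, G, T}: 46 + 56 = 102
  {H, J} + {G, T}: 60 + 56 = 116
  {G, J} + {H, T}: 60 + 30 = 90
  … (7 splits in total)
Best: vehicle 1 D → H → D = 14; vehicle 2 D → J → G → T → D = 76; combined 90.

Minimum combined distance: 90 miles.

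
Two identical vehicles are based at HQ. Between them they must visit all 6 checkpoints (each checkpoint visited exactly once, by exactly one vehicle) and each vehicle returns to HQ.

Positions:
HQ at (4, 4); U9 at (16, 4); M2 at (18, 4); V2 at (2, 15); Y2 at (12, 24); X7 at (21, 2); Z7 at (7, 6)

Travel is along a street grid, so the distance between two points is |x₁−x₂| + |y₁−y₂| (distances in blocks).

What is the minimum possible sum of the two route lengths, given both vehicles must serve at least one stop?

Try each way of splitting the stops between the two vehicles (each non-empty) and, for each split, find the best tour for each vehicle:
  {U9} + {M2, V2, Y2, X7, Z7}: 24 + 86 = 110
  {M2} + {U9, V2, Y2, X7, Z7}: 28 + 86 = 114
  {U9, M2} + {V2, Y2, X7, Z7}: 28 + 86 = 114
  {V2} + {U9, M2, Y2, X7, Z7}: 26 + 78 = 104
  {U9, V2} + {M2, Y2, X7, Z7}: 50 + 78 = 128
  {M2, V2} + {U9, Y2, X7, Z7}: 54 + 78 = 132
  … (31 splits in total)
  {U9, M2, V2, Y2, X7} + {Z7}: 82 + 10 = 92  ← best
Best: vehicle 1 HQ → U9 → M2 → X7 → Y2 → V2 → HQ = 82; vehicle 2 HQ → Z7 → HQ = 10; combined 92.

Minimum combined distance: 92 blocks.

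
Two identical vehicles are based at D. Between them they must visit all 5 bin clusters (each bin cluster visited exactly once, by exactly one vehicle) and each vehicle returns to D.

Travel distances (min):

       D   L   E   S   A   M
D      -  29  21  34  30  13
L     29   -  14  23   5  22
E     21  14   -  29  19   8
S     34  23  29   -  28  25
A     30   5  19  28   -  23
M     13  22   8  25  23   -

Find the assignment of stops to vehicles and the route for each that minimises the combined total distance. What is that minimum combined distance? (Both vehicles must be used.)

128 min — the smallest possible combined total.

There are 2^4 − 1 = 15 ways to divide the 5 stops into two non-empty groups. For each, the best each vehicle can do is its own shortest tour through its group:
  {L} + {E, S, A, M}: 58 + 102 = 160
  {E} + {L, S, A, M}: 42 + 96 = 138
  {L, E} + {S, A, M}: 64 + 96 = 160
  {S} + {L, E, A, M}: 68 + 70 = 138
  {L, S} + {E, A, M}: 86 + 70 = 156
  {E, S} + {L, A, M}: 84 + 70 = 154
  … (15 splits in total)
  {L, E, S, A} + {M}: 102 + 26 = 128  ← best
Best: vehicle 1 D → E → L → A → S → D = 102; vehicle 2 D → M → D = 26; combined 128.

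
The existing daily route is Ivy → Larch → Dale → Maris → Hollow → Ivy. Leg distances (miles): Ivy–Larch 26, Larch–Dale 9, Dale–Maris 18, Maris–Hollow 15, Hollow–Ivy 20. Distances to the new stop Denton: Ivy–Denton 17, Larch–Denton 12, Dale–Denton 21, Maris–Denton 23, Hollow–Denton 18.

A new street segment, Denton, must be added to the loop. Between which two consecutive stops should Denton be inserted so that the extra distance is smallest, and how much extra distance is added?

Insertion cost between consecutive stops i–j is d(i,Denton) + d(Denton,j) − d(i,j):
  between Ivy and Larch: 17 + 12 − 26 = 3
  between Larch and Dale: 12 + 21 − 9 = 24
  between Dale and Maris: 21 + 23 − 18 = 26
  between Maris and Hollow: 23 + 18 − 15 = 26
  between Hollow and Ivy: 18 + 17 − 20 = 15
Cheapest insertion is between Ivy and Larch, adding 3.
New total = 88 + 3 = 91.

Minimum extra distance: 3 miles, inserting Denton between Ivy and Larch.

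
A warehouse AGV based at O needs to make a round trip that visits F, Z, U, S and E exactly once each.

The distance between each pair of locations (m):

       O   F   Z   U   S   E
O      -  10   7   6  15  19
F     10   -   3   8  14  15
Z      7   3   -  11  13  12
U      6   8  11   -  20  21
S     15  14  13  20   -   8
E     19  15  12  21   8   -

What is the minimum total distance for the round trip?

Minimum total distance: 52 m.

There are 60 distinct closed tours to check (reversals are equivalent).
O - F - Z - U - S - E - O: 10+3+11+20+8+19 = 71
O - F - Z - U - E - S - O: 10+3+11+21+8+15 = 68
O - F - Z - S - U - E - O: 10+3+13+20+21+19 = 86
O - F - Z - S - E - U - O: 10+3+13+8+21+6 = 61
O - F - Z - E - U - S - O: 10+3+12+21+20+15 = 81
O - F - Z - E - S - U - O: 10+3+12+8+20+6 = 59
O - F - U - Z - S - E - O: 10+8+11+13+8+19 = 69
O - F - U - Z - E - S - O: 10+8+11+12+8+15 = 64
O - F - U - S - Z - E - O: 10+8+20+13+12+19 = 82
O - F - U - S - E - Z - O: 10+8+20+8+12+7 = 65
O - F - U - E - Z - S - O: 10+8+21+12+13+15 = 79
O - F - U - E - S - Z - O: 10+8+21+8+13+7 = 67
O - F - S - Z - U - E - O: 10+14+13+11+21+19 = 88
O - F - S - Z - E - U - O: 10+14+13+12+21+6 = 76
… (46 more)
O - U - F - Z - E - S - O: 6+8+3+12+8+15 = 52  ← best
The minimum is 52.
One optimal route: O → U → F → Z → E → S → O (or its reverse).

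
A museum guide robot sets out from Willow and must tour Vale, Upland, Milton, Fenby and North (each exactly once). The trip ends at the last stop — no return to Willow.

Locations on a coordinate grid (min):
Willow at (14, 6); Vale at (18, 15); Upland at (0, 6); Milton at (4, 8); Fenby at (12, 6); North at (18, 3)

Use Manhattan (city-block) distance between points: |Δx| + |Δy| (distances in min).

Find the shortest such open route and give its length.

There are 5! = 120 possible orderings.
Willow→Vale→Upland→Milton→Fenby→North: 13+27+6+10+9 = 65
Willow→Vale→Upland→Milton→North→Fenby: 13+27+6+19+9 = 74
Willow→Vale→Upland→Fenby→Milton→North: 13+27+12+10+19 = 81
Willow→Vale→Upland→Fenby→North→Milton: 13+27+12+9+19 = 80
Willow→Vale→Upland→North→Milton→Fenby: 13+27+21+19+10 = 90
Willow→Vale→Upland→North→Fenby→Milton: 13+27+21+9+10 = 80
Willow→Vale→Milton→Upland→Fenby→North: 13+21+6+12+9 = 61
Willow→Vale→Milton→Upland→North→Fenby: 13+21+6+21+9 = 70
Willow→Vale→Milton→Fenby→Upland→North: 13+21+10+12+21 = 77
Willow→Vale→Milton→Fenby→North→Upland: 13+21+10+9+21 = 74
Willow→Vale→Milton→North→Upland→Fenby: 13+21+19+21+12 = 86
Willow→Vale→Milton→North→Fenby→Upland: 13+21+19+9+12 = 74
Willow→Vale→Fenby→Upland→Milton→North: 13+15+12+6+19 = 65
Willow→Vale→Fenby→Upland→North→Milton: 13+15+12+21+19 = 80
… (106 more)
Willow→Vale→North→Fenby→Milton→Upland: 13+12+9+10+6 = 50  ← best
The minimum is 50.
One shortest path: Willow → Vale → North → Fenby → Milton → Upland.

Minimum one-way distance = 50 min.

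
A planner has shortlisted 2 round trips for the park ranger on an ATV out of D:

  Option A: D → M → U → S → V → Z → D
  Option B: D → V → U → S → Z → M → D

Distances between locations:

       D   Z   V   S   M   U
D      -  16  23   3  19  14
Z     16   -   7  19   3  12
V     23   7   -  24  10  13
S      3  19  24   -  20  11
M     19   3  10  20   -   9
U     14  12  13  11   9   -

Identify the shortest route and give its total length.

86 — Option A is the shortest.

Option A: 19 + 9 + 11 + 24 + 7 + 16 = 86
Option B: 23 + 13 + 11 + 19 + 3 + 19 = 88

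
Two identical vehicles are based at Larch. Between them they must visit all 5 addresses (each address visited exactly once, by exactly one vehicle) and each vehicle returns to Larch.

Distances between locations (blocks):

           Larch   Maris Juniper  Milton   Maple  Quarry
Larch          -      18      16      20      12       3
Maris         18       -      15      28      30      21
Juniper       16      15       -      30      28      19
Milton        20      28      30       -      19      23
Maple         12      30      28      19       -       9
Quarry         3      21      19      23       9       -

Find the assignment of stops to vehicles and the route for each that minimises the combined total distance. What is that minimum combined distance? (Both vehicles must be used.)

Try each way of splitting the stops between the two vehicles (each non-empty) and, for each split, find the best tour for each vehicle:
  {Maris} + {Juniper, Milton, Maple, Quarry}: 36 + 77 = 113
  {Juniper} + {Maris, Milton, Maple, Quarry}: 32 + 77 = 109
  {Maris, Juniper} + {Milton, Maple, Quarry}: 49 + 51 = 100
  {Milton} + {Maris, Juniper, Maple, Quarry}: 40 + 73 = 113
  {Maris, Milton} + {Juniper, Maple, Quarry}: 66 + 56 = 122
  {Juniper, Milton} + {Maris, Maple, Quarry}: 66 + 60 = 126
  … (15 splits in total)
  {Maris, Juniper, Milton, Maple} + {Quarry}: 90 + 6 = 96  ← best
Best: vehicle 1 Larch → Juniper → Maris → Milton → Maple → Larch = 90; vehicle 2 Larch → Quarry → Larch = 6; combined 96.

Minimum combined distance: 96 blocks.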